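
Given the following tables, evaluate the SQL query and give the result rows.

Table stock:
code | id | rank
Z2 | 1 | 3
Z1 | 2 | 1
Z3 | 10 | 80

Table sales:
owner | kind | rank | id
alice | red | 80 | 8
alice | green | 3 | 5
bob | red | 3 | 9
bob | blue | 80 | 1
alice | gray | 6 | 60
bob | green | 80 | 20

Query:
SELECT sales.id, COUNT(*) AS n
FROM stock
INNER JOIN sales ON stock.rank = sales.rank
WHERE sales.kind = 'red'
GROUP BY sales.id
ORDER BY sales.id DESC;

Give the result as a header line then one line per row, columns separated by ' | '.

After JOIN sales (5 rows):
stock.code | stock.id | stock.rank | sales.owner | sales.kind | sales.rank | sales.id
Z2 | 1 | 3 | alice | green | 3 | 5
Z2 | 1 | 3 | bob | red | 3 | 9
Z3 | 10 | 80 | alice | red | 80 | 8
Z3 | 10 | 80 | bob | blue | 80 | 1
Z3 | 10 | 80 | bob | green | 80 | 20
After WHERE (2 rows):
stock.code | stock.id | stock.rank | sales.owner | sales.kind | sales.rank | sales.id
Z2 | 1 | 3 | bob | red | 3 | 9
Z3 | 10 | 80 | alice | red | 80 | 8
After GROUP BY (2 rows):
sales.id | n
9 | 1
8 | 1
After ORDER BY (2 rows):
sales.id | n
9 | 1
8 | 1

== RESULT ==
sales.id | n
9 | 1
8 | 1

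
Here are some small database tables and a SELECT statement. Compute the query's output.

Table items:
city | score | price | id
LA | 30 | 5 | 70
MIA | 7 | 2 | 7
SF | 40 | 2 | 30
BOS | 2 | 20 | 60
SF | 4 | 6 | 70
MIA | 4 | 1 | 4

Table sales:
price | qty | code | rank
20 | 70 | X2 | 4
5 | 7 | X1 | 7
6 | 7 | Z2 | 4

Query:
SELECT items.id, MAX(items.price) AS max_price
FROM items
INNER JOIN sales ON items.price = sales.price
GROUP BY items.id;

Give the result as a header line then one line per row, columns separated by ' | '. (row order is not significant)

After JOIN sales (3 rows):
items.city | items.score | items.price | items.id | sales.price | sales.qty | sales.code | sales.rank
LA | 30 | 5 | 70 | 5 | 7 | X1 | 7
BOS | 2 | 20 | 60 | 20 | 70 | X2 | 4
SF | 4 | 6 | 70 | 6 | 7 | Z2 | 4
After GROUP BY (2 rows):
items.id | max_price
70 | 6
60 | 20

== RESULT ==
items.id | max_price
70 | 6
60 | 20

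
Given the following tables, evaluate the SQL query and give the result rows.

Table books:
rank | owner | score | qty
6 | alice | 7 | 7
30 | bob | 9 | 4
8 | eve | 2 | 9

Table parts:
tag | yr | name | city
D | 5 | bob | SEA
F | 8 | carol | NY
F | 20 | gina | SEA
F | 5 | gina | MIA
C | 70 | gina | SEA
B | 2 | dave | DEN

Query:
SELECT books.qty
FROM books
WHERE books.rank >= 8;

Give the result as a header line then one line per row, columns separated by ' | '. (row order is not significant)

After WHERE (2 rows):
books.rank | books.owner | books.score | books.qty
30 | bob | 9 | 4
8 | eve | 2 | 9
After SELECT (2 rows):
books.qty
4
9

== RESULT ==
books.qty
4
9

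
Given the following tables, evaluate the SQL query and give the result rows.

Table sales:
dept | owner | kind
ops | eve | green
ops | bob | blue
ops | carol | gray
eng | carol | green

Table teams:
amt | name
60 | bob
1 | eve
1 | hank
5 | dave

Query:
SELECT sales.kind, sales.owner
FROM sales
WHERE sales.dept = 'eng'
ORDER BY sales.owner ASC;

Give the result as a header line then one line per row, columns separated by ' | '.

== RESULT ==
sales.kind | sales.owner
green | carol

Derivation:
After WHERE (1 rows):
sales.dept | sales.owner | sales.kind
eng | carol | green
After SELECT (1 rows):
sales.kind | sales.owner
green | carol
After ORDER BY (1 rows):
sales.kind | sales.owner
green | carol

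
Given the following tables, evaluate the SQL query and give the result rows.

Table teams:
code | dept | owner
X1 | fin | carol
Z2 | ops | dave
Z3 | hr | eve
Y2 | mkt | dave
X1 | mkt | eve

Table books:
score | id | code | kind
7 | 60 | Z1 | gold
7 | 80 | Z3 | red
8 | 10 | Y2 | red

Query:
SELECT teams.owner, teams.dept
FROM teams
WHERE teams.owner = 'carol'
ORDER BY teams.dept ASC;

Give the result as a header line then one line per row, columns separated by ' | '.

After WHERE (1 rows):
teams.code | teams.dept | teams.owner
X1 | fin | carol
After SELECT (1 rows):
teams.owner | teams.dept
carol | fin
After ORDER BY (1 rows):
teams.owner | teams.dept
carol | fin

== RESULT ==
teams.owner | teams.dept
carol | fin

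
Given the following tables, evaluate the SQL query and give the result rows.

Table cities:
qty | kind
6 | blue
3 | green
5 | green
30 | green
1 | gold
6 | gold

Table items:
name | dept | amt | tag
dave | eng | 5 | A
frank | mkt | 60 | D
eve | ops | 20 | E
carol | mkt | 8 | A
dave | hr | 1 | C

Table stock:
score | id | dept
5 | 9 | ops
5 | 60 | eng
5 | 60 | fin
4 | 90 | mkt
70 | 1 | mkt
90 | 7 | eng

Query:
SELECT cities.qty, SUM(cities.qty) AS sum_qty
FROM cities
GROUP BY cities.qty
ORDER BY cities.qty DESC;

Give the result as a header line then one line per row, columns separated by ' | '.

== RESULT ==
cities.qty | sum_qty
30 | 30
6 | 12
5 | 5
3 | 3
1 | 1

Derivation:
After GROUP BY (5 rows):
cities.qty | sum_qty
6 | 12
3 | 3
5 | 5
30 | 30
1 | 1
After ORDER BY (5 rows):
cities.qty | sum_qty
30 | 30
6 | 12
5 | 5
3 | 3
1 | 1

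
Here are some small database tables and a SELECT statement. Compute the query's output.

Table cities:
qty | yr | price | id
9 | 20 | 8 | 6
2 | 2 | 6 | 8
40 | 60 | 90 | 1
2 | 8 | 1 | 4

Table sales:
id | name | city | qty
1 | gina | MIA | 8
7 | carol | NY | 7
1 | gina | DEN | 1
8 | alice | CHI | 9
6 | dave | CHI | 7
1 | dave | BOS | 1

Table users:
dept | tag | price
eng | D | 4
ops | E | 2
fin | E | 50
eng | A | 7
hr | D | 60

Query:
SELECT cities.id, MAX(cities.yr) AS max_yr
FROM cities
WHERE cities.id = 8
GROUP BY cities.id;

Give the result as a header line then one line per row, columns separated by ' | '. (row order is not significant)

After WHERE (1 rows):
cities.qty | cities.yr | cities.price | cities.id
2 | 2 | 6 | 8
After GROUP BY (1 rows):
cities.id | max_yr
8 | 2

== RESULT ==
cities.id | max_yr
8 | 2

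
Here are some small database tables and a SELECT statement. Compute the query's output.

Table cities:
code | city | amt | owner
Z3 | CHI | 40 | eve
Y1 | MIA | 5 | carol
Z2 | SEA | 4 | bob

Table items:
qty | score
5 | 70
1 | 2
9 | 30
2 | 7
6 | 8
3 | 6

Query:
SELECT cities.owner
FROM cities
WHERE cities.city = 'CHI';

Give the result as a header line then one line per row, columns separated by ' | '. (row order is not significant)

== RESULT ==
cities.owner
eve

Derivation:
After WHERE (1 rows):
cities.code | cities.city | cities.amt | cities.owner
Z3 | CHI | 40 | eve
After SELECT (1 rows):
cities.owner
eve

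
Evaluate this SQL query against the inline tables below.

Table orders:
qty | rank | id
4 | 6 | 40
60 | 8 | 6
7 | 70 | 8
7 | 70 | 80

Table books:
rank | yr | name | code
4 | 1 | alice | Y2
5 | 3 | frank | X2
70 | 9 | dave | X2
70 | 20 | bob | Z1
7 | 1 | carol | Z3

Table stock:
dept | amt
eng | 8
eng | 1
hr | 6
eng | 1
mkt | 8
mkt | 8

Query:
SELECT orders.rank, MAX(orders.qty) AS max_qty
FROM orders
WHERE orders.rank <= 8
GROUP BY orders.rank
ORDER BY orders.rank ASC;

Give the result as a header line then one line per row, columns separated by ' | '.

After WHERE (2 rows):
orders.qty | orders.rank | orders.id
4 | 6 | 40
60 | 8 | 6
After GROUP BY (2 rows):
orders.rank | max_qty
6 | 4
8 | 60
After ORDER BY (2 rows):
orders.rank | max_qty
6 | 4
8 | 60

== RESULT ==
orders.rank | max_qty
6 | 4
8 | 60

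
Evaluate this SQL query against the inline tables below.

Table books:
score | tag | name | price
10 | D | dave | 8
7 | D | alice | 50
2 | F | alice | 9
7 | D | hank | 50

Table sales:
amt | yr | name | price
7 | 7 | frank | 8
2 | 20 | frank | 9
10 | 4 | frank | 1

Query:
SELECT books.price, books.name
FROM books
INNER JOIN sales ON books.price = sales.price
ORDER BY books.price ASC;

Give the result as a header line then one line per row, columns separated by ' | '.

== RESULT ==
books.price | books.name
8 | dave
9 | alice

Derivation:
After JOIN sales (2 rows):
books.score | books.tag | books.name | books.price | sales.amt | sales.yr | sales.name | sales.price
10 | D | dave | 8 | 7 | 7 | frank | 8
2 | F | alice | 9 | 2 | 20 | frank | 9
After SELECT (2 rows):
books.price | books.name
8 | dave
9 | alice
After ORDER BY (2 rows):
books.price | books.name
8 | dave
9 | alice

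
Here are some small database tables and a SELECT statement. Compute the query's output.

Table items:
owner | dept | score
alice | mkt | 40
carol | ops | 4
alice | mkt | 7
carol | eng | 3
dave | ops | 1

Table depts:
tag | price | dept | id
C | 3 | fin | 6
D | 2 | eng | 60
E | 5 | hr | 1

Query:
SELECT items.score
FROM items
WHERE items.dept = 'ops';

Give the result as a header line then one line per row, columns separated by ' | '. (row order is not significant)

After WHERE (2 rows):
items.owner | items.dept | items.score
carol | ops | 4
dave | ops | 1
After SELECT (2 rows):
items.score
4
1

== RESULT ==
items.score
4
1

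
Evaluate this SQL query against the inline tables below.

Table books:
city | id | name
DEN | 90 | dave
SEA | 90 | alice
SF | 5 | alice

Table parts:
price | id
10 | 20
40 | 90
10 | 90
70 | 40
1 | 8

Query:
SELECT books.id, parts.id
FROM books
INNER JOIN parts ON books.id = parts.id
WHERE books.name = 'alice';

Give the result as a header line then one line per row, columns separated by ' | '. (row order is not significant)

After JOIN parts (4 rows):
books.city | books.id | books.name | parts.price | parts.id
DEN | 90 | dave | 40 | 90
DEN | 90 | dave | 10 | 90
SEA | 90 | alice | 40 | 90
SEA | 90 | alice | 10 | 90
After WHERE (2 rows):
books.city | books.id | books.name | parts.price | parts.id
SEA | 90 | alice | 40 | 90
SEA | 90 | alice | 10 | 90
After SELECT (2 rows):
books.id | parts.id
90 | 90
90 | 90

== RESULT ==
books.id | parts.id
90 | 90
90 | 90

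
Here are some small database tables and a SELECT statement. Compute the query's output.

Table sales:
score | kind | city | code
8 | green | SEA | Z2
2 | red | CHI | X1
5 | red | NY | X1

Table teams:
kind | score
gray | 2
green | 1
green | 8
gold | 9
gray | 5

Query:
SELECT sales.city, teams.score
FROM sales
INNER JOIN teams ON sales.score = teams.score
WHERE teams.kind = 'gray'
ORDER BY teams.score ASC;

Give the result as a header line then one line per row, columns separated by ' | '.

After JOIN teams (3 rows):
sales.score | sales.kind | sales.city | sales.code | teams.kind | teams.score
8 | green | SEA | Z2 | green | 8
2 | red | CHI | X1 | gray | 2
5 | red | NY | X1 | gray | 5
After WHERE (2 rows):
sales.score | sales.kind | sales.city | sales.code | teams.kind | teams.score
2 | red | CHI | X1 | gray | 2
5 | red | NY | X1 | gray | 5
After SELECT (2 rows):
sales.city | teams.score
CHI | 2
NY | 5
After ORDER BY (2 rows):
sales.city | teams.score
CHI | 2
NY | 5

== RESULT ==
sales.city | teams.score
CHI | 2
NY | 5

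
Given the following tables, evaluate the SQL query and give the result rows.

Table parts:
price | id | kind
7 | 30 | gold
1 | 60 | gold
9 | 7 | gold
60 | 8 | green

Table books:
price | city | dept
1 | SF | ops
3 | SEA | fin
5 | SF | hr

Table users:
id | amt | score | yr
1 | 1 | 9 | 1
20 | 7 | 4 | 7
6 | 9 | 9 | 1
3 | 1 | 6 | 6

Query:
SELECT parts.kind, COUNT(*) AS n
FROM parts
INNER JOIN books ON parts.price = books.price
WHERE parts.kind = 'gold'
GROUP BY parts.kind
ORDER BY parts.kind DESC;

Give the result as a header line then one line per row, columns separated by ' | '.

After JOIN books (1 rows):
parts.price | parts.id | parts.kind | books.price | books.city | books.dept
1 | 60 | gold | 1 | SF | ops
After WHERE (1 rows):
parts.price | parts.id | parts.kind | books.price | books.city | books.dept
1 | 60 | gold | 1 | SF | ops
After GROUP BY (1 rows):
parts.kind | n
gold | 1
After ORDER BY (1 rows):
parts.kind | n
gold | 1

== RESULT ==
parts.kind | n
gold | 1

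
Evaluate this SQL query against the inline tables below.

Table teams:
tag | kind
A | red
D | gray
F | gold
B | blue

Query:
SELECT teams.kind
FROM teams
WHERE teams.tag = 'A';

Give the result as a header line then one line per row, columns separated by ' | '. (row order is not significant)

== RESULT ==
teams.kind
red

Derivation:
After WHERE (1 rows):
teams.tag | teams.kind
A | red
After SELECT (1 rows):
teams.kind
red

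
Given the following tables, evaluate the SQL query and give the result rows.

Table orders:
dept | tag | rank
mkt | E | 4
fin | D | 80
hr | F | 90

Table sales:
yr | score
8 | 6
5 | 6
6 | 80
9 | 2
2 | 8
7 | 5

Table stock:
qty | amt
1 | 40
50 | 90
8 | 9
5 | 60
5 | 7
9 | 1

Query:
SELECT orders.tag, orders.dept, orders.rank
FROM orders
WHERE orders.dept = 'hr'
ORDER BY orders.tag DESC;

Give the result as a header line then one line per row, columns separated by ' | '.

== RESULT ==
orders.tag | orders.dept | orders.rank
F | hr | 90

Derivation:
After WHERE (1 rows):
orders.dept | orders.tag | orders.rank
hr | F | 90
After SELECT (1 rows):
orders.tag | orders.dept | orders.rank
F | hr | 90
After ORDER BY (1 rows):
orders.tag | orders.dept | orders.rank
F | hr | 90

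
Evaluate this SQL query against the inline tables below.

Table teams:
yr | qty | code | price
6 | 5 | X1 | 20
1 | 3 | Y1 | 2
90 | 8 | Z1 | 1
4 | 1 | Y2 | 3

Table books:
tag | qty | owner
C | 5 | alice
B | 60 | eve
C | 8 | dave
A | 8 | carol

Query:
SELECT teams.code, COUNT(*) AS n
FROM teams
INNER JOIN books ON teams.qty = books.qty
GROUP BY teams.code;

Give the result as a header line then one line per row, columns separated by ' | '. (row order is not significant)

After JOIN books (3 rows):
teams.yr | teams.qty | teams.code | teams.price | books.tag | books.qty | books.owner
6 | 5 | X1 | 20 | C | 5 | alice
90 | 8 | Z1 | 1 | C | 8 | dave
90 | 8 | Z1 | 1 | A | 8 | carol
After GROUP BY (2 rows):
teams.code | n
X1 | 1
Z1 | 2

== RESULT ==
teams.code | n
X1 | 1
Z1 | 2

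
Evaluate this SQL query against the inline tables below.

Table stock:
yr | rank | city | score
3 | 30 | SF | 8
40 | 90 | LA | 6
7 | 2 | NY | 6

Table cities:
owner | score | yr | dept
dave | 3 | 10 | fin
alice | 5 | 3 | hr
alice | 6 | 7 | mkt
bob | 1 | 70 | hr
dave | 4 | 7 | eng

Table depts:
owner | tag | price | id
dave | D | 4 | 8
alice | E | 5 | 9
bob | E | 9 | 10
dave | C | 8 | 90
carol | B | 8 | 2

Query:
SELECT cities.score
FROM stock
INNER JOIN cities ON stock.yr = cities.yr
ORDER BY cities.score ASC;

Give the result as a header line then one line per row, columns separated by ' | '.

== RESULT ==
cities.score
4
5
6

Derivation:
After JOIN cities (3 rows):
stock.yr | stock.rank | stock.city | stock.score | cities.owner | cities.score | cities.yr | cities.dept
3 | 30 | SF | 8 | alice | 5 | 3 | hr
7 | 2 | NY | 6 | alice | 6 | 7 | mkt
7 | 2 | NY | 6 | dave | 4 | 7 | eng
After SELECT (3 rows):
cities.score
5
6
4
After ORDER BY (3 rows):
cities.score
4
5
6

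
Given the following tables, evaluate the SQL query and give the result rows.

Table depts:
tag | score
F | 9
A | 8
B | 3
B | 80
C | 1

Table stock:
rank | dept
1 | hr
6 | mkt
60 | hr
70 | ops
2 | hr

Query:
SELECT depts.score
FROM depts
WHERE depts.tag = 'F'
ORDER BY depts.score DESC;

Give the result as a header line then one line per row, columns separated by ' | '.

== RESULT ==
depts.score
9

Derivation:
After WHERE (1 rows):
depts.tag | depts.score
F | 9
After SELECT (1 rows):
depts.score
9
After ORDER BY (1 rows):
depts.score
9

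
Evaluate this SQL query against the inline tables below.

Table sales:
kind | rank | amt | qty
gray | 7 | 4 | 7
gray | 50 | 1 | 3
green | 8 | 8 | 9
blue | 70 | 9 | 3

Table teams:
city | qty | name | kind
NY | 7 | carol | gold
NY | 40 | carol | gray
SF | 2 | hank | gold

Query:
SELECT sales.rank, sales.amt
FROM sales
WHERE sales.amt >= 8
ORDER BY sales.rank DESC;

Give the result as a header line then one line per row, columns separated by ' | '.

After WHERE (2 rows):
sales.kind | sales.rank | sales.amt | sales.qty
green | 8 | 8 | 9
blue | 70 | 9 | 3
After SELECT (2 rows):
sales.rank | sales.amt
8 | 8
70 | 9
After ORDER BY (2 rows):
sales.rank | sales.amt
70 | 9
8 | 8

== RESULT ==
sales.rank | sales.amt
70 | 9
8 | 8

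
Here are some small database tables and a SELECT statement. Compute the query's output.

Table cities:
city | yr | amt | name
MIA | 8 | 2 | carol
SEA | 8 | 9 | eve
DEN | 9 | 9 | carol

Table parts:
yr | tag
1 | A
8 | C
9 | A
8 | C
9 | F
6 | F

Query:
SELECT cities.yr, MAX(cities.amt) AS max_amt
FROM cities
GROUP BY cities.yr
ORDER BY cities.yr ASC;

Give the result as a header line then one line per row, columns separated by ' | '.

== RESULT ==
cities.yr | max_amt
8 | 9
9 | 9

Derivation:
After GROUP BY (2 rows):
cities.yr | max_amt
8 | 9
9 | 9
After ORDER BY (2 rows):
cities.yr | max_amt
8 | 9
9 | 9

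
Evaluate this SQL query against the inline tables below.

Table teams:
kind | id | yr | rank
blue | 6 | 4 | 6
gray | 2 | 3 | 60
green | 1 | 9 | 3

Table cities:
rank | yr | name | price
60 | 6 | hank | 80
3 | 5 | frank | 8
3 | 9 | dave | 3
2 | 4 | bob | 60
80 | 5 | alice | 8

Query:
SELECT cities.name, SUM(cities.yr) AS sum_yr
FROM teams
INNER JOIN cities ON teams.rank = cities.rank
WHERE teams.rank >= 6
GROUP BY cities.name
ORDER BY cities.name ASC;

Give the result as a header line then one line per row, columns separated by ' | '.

After JOIN cities (3 rows):
teams.kind | teams.id | teams.yr | teams.rank | cities.rank | cities.yr | cities.name | cities.price
gray | 2 | 3 | 60 | 60 | 6 | hank | 80
green | 1 | 9 | 3 | 3 | 5 | frank | 8
green | 1 | 9 | 3 | 3 | 9 | dave | 3
After WHERE (1 rows):
teams.kind | teams.id | teams.yr | teams.rank | cities.rank | cities.yr | cities.name | cities.price
gray | 2 | 3 | 60 | 60 | 6 | hank | 80
After GROUP BY (1 rows):
cities.name | sum_yr
hank | 6
After ORDER BY (1 rows):
cities.name | sum_yr
hank | 6

== RESULT ==
cities.name | sum_yr
hank | 6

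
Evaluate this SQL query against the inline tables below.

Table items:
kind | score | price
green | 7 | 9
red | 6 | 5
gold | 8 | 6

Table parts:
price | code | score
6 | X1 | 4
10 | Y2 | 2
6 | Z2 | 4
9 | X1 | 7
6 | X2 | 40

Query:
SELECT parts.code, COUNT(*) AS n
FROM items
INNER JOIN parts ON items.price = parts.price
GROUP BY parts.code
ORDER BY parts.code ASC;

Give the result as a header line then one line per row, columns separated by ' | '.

After JOIN parts (4 rows):
items.kind | items.score | items.price | parts.price | parts.code | parts.score
green | 7 | 9 | 9 | X1 | 7
gold | 8 | 6 | 6 | X1 | 4
gold | 8 | 6 | 6 | Z2 | 4
gold | 8 | 6 | 6 | X2 | 40
After GROUP BY (3 rows):
parts.code | n
X1 | 2
Z2 | 1
X2 | 1
After ORDER BY (3 rows):
parts.code | n
X1 | 2
X2 | 1
Z2 | 1

== RESULT ==
parts.code | n
X1 | 2
X2 | 1
Z2 | 1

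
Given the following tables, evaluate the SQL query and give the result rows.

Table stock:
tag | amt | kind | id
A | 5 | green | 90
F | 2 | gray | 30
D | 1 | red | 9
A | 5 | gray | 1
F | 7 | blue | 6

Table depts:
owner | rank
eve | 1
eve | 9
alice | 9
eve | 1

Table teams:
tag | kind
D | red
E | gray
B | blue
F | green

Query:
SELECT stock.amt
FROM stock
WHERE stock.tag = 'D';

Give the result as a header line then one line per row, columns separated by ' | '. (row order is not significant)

After WHERE (1 rows):
stock.tag | stock.amt | stock.kind | stock.id
D | 1 | red | 9
After SELECT (1 rows):
stock.amt
1

== RESULT ==
stock.amt
1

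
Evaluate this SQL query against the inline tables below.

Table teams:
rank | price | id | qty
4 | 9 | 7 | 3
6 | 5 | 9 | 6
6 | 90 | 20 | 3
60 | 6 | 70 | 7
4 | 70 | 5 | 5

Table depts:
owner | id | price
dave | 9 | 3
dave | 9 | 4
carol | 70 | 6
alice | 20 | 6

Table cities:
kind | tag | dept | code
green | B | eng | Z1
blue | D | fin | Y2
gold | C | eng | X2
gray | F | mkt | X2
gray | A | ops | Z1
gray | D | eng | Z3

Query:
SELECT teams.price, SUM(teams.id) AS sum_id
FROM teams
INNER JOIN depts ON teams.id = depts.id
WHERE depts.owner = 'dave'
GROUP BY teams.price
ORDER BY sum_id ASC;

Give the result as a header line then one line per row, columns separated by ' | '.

After JOIN depts (4 rows):
teams.rank | teams.price | teams.id | teams.qty | depts.owner | depts.id | depts.price
6 | 5 | 9 | 6 | dave | 9 | 3
6 | 5 | 9 | 6 | dave | 9 | 4
6 | 90 | 20 | 3 | alice | 20 | 6
60 | 6 | 70 | 7 | carol | 70 | 6
After WHERE (2 rows):
teams.rank | teams.price | teams.id | teams.qty | depts.owner | depts.id | depts.price
6 | 5 | 9 | 6 | dave | 9 | 3
6 | 5 | 9 | 6 | dave | 9 | 4
After GROUP BY (1 rows):
teams.price | sum_id
5 | 18
After ORDER BY (1 rows):
teams.price | sum_id
5 | 18

== RESULT ==
teams.price | sum_id
5 | 18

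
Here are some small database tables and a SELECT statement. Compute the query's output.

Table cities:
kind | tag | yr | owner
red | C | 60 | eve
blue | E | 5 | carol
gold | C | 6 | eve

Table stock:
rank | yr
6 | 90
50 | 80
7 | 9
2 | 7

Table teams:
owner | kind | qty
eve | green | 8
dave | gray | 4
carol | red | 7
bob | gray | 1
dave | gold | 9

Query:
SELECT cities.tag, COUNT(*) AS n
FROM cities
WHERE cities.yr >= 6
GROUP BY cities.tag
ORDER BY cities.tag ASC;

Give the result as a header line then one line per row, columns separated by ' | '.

== RESULT ==
cities.tag | n
C | 2

Derivation:
After WHERE (2 rows):
cities.kind | cities.tag | cities.yr | cities.owner
red | C | 60 | eve
gold | C | 6 | eve
After GROUP BY (1 rows):
cities.tag | n
C | 2
After ORDER BY (1 rows):
cities.tag | n
C | 2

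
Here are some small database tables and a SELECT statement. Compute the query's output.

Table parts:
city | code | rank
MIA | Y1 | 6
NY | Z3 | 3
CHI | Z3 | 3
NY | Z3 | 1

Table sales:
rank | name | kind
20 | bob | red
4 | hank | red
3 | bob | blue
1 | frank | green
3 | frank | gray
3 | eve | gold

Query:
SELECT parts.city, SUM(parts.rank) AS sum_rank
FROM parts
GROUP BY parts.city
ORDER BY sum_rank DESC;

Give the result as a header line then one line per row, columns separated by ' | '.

After GROUP BY (3 rows):
parts.city | sum_rank
MIA | 6
NY | 4
CHI | 3
After ORDER BY (3 rows):
parts.city | sum_rank
MIA | 6
NY | 4
CHI | 3

== RESULT ==
parts.city | sum_rank
MIA | 6
NY | 4
CHI | 3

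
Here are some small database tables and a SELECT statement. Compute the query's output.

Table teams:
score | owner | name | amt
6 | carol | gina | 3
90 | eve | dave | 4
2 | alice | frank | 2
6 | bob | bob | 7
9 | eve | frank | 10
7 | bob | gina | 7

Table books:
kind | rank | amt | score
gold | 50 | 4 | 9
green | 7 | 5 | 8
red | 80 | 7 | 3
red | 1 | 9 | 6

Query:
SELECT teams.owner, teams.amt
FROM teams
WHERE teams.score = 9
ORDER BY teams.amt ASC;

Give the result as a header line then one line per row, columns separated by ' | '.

== RESULT ==
teams.owner | teams.amt
eve | 10

Derivation:
After WHERE (1 rows):
teams.score | teams.owner | teams.name | teams.amt
9 | eve | frank | 10
After SELECT (1 rows):
teams.owner | teams.amt
eve | 10
After ORDER BY (1 rows):
teams.owner | teams.amt
eve | 10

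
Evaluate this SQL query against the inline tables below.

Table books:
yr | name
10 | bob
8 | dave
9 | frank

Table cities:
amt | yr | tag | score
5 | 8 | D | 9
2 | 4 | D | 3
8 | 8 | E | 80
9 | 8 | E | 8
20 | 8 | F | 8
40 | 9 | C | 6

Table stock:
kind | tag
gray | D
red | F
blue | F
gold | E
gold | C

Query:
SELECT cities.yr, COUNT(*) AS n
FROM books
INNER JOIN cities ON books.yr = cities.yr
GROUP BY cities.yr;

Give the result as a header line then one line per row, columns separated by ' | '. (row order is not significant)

After JOIN cities (5 rows):
books.yr | books.name | cities.amt | cities.yr | cities.tag | cities.score
8 | dave | 5 | 8 | D | 9
8 | dave | 8 | 8 | E | 80
8 | dave | 9 | 8 | E | 8
8 | dave | 20 | 8 | F | 8
9 | frank | 40 | 9 | C | 6
After GROUP BY (2 rows):
cities.yr | n
8 | 4
9 | 1

== RESULT ==
cities.yr | n
8 | 4
9 | 1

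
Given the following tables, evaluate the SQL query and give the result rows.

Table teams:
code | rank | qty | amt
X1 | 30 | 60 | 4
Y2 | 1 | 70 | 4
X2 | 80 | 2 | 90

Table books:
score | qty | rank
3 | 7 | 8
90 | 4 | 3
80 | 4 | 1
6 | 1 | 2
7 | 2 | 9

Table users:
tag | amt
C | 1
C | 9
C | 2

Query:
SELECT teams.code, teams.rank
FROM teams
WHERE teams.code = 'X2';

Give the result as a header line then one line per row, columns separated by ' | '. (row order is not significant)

After WHERE (1 rows):
teams.code | teams.rank | teams.qty | teams.amt
X2 | 80 | 2 | 90
After SELECT (1 rows):
teams.code | teams.rank
X2 | 80

== RESULT ==
teams.code | teams.rank
X2 | 80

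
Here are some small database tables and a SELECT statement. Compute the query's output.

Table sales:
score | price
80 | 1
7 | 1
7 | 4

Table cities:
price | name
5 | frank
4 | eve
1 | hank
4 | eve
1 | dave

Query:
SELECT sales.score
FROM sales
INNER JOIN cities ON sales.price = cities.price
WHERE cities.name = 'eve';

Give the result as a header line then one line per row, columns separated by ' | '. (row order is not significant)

After JOIN cities (6 rows):
sales.score | sales.price | cities.price | cities.name
80 | 1 | 1 | hank
80 | 1 | 1 | dave
7 | 1 | 1 | hank
7 | 1 | 1 | dave
7 | 4 | 4 | eve
7 | 4 | 4 | eve
After WHERE (2 rows):
sales.score | sales.price | cities.price | cities.name
7 | 4 | 4 | eve
7 | 4 | 4 | eve
After SELECT (2 rows):
sales.score
7
7

== RESULT ==
sales.score
7
7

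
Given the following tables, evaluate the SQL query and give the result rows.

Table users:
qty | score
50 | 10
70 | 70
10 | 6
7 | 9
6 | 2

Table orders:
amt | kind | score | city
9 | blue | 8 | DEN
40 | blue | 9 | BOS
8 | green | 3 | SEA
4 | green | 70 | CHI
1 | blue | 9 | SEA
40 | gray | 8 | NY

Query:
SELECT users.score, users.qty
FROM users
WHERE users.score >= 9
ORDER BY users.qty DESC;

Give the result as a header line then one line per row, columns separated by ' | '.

== RESULT ==
users.score | users.qty
70 | 70
10 | 50
9 | 7

Derivation:
After WHERE (3 rows):
users.qty | users.score
50 | 10
70 | 70
7 | 9
After SELECT (3 rows):
users.score | users.qty
10 | 50
70 | 70
9 | 7
After ORDER BY (3 rows):
users.score | users.qty
70 | 70
10 | 50
9 | 7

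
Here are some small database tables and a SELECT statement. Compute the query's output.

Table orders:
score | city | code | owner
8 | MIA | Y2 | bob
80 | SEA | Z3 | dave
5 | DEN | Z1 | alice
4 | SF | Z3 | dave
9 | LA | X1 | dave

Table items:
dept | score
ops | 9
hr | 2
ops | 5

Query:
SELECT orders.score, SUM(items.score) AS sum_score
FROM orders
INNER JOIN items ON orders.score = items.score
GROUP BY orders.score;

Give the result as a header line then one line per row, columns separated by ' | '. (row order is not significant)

== RESULT ==
orders.score | sum_score
5 | 5
9 | 9

Derivation:
After JOIN items (2 rows):
orders.score | orders.city | orders.code | orders.owner | items.dept | items.score
5 | DEN | Z1 | alice | ops | 5
9 | LA | X1 | dave | ops | 9
After GROUP BY (2 rows):
orders.score | sum_score
5 | 5
9 | 9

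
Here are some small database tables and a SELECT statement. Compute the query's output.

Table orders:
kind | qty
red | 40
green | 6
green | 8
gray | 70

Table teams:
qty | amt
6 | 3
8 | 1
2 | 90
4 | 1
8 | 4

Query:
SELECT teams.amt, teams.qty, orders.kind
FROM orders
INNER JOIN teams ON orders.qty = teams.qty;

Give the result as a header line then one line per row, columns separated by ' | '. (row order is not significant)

== RESULT ==
teams.amt | teams.qty | orders.kind
3 | 6 | green
1 | 8 | green
4 | 8 | green

Derivation:
After JOIN teams (3 rows):
orders.kind | orders.qty | teams.qty | teams.amt
green | 6 | 6 | 3
green | 8 | 8 | 1
green | 8 | 8 | 4
After SELECT (3 rows):
teams.amt | teams.qty | orders.kind
3 | 6 | green
1 | 8 | green
4 | 8 | green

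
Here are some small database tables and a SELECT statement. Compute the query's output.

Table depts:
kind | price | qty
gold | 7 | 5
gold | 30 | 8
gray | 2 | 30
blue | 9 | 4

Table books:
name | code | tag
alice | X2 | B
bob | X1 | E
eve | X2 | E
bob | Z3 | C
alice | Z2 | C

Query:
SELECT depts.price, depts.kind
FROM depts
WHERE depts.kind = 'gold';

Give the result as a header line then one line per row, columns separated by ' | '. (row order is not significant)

After WHERE (2 rows):
depts.kind | depts.price | depts.qty
gold | 7 | 5
gold | 30 | 8
After SELECT (2 rows):
depts.price | depts.kind
7 | gold
30 | gold

== RESULT ==
depts.price | depts.kind
7 | gold
30 | gold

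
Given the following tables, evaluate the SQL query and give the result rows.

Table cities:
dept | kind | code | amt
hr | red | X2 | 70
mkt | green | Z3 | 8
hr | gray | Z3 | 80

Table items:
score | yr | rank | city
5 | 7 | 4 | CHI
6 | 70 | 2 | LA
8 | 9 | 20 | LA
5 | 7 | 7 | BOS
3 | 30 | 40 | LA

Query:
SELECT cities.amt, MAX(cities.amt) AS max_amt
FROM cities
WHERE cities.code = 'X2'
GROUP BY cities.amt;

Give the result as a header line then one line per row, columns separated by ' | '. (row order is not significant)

== RESULT ==
cities.amt | max_amt
70 | 70

Derivation:
After WHERE (1 rows):
cities.dept | cities.kind | cities.code | cities.amt
hr | red | X2 | 70
After GROUP BY (1 rows):
cities.amt | max_amt
70 | 70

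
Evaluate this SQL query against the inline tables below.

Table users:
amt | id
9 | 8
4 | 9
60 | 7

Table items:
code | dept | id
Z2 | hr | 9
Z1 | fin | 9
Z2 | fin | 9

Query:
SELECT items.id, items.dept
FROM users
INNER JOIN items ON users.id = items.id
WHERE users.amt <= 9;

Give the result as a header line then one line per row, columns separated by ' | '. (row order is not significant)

After JOIN items (3 rows):
users.amt | users.id | items.code | items.dept | items.id
4 | 9 | Z2 | hr | 9
4 | 9 | Z1 | fin | 9
4 | 9 | Z2 | fin | 9
After WHERE (3 rows):
users.amt | users.id | items.code | items.dept | items.id
4 | 9 | Z2 | hr | 9
4 | 9 | Z1 | fin | 9
4 | 9 | Z2 | fin | 9
After SELECT (3 rows):
items.id | items.dept
9 | hr
9 | fin
9 | fin

== RESULT ==
items.id | items.dept
9 | hr
9 | fin
9 | fin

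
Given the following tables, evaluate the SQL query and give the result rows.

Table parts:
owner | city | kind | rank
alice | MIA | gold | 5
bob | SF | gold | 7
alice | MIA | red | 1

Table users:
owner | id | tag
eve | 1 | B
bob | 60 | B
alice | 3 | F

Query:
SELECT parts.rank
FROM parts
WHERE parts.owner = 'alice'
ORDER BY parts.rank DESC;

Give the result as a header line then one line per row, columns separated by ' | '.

After WHERE (2 rows):
parts.owner | parts.city | parts.kind | parts.rank
alice | MIA | gold | 5
alice | MIA | red | 1
After SELECT (2 rows):
parts.rank
5
1
After ORDER BY (2 rows):
parts.rank
5
1

== RESULT ==
parts.rank
5
1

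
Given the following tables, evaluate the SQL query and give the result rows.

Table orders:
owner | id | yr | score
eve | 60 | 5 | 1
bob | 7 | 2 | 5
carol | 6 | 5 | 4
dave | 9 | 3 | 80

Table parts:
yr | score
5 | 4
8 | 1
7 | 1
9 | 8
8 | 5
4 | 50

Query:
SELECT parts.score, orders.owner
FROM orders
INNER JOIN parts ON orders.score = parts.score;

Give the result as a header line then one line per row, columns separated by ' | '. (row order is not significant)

== RESULT ==
parts.score | orders.owner
1 | eve
1 | eve
5 | bob
4 | carol

Derivation:
After JOIN parts (4 rows):
orders.owner | orders.id | orders.yr | orders.score | parts.yr | parts.score
eve | 60 | 5 | 1 | 8 | 1
eve | 60 | 5 | 1 | 7 | 1
bob | 7 | 2 | 5 | 8 | 5
carol | 6 | 5 | 4 | 5 | 4
After SELECT (4 rows):
parts.score | orders.owner
1 | eve
1 | eve
5 | bob
4 | carol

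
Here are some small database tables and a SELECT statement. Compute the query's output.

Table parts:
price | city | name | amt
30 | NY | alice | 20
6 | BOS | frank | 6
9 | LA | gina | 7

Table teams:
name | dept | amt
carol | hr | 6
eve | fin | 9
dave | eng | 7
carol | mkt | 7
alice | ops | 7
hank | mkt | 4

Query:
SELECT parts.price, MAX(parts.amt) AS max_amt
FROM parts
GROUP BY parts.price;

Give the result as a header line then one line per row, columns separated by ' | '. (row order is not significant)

After GROUP BY (3 rows):
parts.price | max_amt
30 | 20
6 | 6
9 | 7

== RESULT ==
parts.price | max_amt
30 | 20
6 | 6
9 | 7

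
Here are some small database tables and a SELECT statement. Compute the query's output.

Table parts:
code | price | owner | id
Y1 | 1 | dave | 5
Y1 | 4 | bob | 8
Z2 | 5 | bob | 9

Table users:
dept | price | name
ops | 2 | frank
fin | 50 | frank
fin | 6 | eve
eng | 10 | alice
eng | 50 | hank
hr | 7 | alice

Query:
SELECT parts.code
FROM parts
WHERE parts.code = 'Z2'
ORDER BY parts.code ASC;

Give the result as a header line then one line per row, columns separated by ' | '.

After WHERE (1 rows):
parts.code | parts.price | parts.owner | parts.id
Z2 | 5 | bob | 9
After SELECT (1 rows):
parts.code
Z2
After ORDER BY (1 rows):
parts.code
Z2

== RESULT ==
parts.code
Z2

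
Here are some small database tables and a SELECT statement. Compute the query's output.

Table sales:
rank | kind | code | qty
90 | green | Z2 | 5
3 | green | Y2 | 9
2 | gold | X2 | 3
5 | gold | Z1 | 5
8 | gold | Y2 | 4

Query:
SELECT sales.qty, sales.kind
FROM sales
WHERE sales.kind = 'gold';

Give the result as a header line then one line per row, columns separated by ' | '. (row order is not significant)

== RESULT ==
sales.qty | sales.kind
3 | gold
5 | gold
4 | gold

Derivation:
After WHERE (3 rows):
sales.rank | sales.kind | sales.code | sales.qty
2 | gold | X2 | 3
5 | gold | Z1 | 5
8 | gold | Y2 | 4
After SELECT (3 rows):
sales.qty | sales.kind
3 | gold
5 | gold
4 | gold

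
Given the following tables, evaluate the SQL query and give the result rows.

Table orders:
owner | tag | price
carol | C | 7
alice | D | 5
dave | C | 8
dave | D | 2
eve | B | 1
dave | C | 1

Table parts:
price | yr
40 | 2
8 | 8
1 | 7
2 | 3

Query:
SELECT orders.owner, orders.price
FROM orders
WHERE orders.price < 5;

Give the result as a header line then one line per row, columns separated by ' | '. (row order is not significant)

After WHERE (3 rows):
orders.owner | orders.tag | orders.price
dave | D | 2
eve | B | 1
dave | C | 1
After SELECT (3 rows):
orders.owner | orders.price
dave | 2
eve | 1
dave | 1

== RESULT ==
orders.owner | orders.price
dave | 2
eve | 1
dave | 1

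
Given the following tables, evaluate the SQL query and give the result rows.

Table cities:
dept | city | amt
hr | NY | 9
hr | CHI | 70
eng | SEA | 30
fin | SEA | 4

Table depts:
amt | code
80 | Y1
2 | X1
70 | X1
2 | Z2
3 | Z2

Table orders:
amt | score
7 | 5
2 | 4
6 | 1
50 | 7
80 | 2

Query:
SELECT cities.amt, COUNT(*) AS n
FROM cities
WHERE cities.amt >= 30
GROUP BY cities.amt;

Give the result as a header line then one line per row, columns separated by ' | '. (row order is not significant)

After WHERE (2 rows):
cities.dept | cities.city | cities.amt
hr | CHI | 70
eng | SEA | 30
After GROUP BY (2 rows):
cities.amt | n
70 | 1
30 | 1

== RESULT ==
cities.amt | n
70 | 1
30 | 1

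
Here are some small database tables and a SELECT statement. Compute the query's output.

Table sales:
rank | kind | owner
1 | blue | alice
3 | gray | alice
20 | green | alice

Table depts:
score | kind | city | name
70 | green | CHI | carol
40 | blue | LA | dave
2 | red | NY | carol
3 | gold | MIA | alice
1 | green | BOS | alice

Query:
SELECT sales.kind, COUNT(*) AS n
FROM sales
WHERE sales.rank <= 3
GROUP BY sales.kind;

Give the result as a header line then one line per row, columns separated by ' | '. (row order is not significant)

After WHERE (2 rows):
sales.rank | sales.kind | sales.owner
1 | blue | alice
3 | gray | alice
After GROUP BY (2 rows):
sales.kind | n
blue | 1
gray | 1

== RESULT ==
sales.kind | n
blue | 1
gray | 1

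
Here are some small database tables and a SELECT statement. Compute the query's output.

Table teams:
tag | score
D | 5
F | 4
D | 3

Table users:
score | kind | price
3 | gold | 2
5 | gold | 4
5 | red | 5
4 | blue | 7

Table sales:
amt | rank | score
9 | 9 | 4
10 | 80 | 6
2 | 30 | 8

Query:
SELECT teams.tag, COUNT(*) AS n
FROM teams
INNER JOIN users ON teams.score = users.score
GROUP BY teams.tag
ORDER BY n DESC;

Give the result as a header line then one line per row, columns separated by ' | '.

== RESULT ==
teams.tag | n
D | 3
F | 1

Derivation:
After JOIN users (4 rows):
teams.tag | teams.score | users.score | users.kind | users.price
D | 5 | 5 | gold | 4
D | 5 | 5 | red | 5
F | 4 | 4 | blue | 7
D | 3 | 3 | gold | 2
After GROUP BY (2 rows):
teams.tag | n
D | 3
F | 1
After ORDER BY (2 rows):
teams.tag | n
D | 3
F | 1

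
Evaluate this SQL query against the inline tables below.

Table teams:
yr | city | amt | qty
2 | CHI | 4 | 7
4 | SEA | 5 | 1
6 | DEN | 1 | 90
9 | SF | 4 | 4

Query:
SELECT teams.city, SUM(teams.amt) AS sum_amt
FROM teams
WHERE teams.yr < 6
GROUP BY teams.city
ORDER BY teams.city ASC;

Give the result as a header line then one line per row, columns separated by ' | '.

== RESULT ==
teams.city | sum_amt
CHI | 4
SEA | 5

Derivation:
After WHERE (2 rows):
teams.yr | teams.city | teams.amt | teams.qty
2 | CHI | 4 | 7
4 | SEA | 5 | 1
After GROUP BY (2 rows):
teams.city | sum_amt
CHI | 4
SEA | 5
After ORDER BY (2 rows):
teams.city | sum_amt
CHI | 4
SEA | 5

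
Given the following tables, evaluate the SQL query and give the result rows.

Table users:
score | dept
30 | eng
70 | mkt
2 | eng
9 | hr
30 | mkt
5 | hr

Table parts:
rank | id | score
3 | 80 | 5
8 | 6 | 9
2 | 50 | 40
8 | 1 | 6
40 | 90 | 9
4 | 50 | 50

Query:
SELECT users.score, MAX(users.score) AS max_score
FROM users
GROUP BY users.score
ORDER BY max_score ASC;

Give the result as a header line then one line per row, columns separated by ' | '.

After GROUP BY (5 rows):
users.score | max_score
30 | 30
70 | 70
2 | 2
9 | 9
5 | 5
After ORDER BY (5 rows):
users.score | max_score
2 | 2
5 | 5
9 | 9
30 | 30
70 | 70

== RESULT ==
users.score | max_score
2 | 2
5 | 5
9 | 9
30 | 30
70 | 70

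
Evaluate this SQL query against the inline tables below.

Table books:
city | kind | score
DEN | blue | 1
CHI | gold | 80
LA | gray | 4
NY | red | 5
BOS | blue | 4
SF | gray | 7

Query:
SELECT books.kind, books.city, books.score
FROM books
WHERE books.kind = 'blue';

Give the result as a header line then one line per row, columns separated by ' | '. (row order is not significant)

After WHERE (2 rows):
books.city | books.kind | books.score
DEN | blue | 1
BOS | blue | 4
After SELECT (2 rows):
books.kind | books.city | books.score
blue | DEN | 1
blue | BOS | 4

== RESULT ==
books.kind | books.city | books.score
blue | DEN | 1
blue | BOS | 4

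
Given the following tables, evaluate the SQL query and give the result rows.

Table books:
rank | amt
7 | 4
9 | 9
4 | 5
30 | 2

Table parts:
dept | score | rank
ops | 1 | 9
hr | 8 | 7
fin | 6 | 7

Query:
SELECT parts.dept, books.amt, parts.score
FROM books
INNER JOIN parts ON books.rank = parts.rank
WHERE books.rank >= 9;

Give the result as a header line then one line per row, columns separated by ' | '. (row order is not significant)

== RESULT ==
parts.dept | books.amt | parts.score
ops | 9 | 1

Derivation:
After JOIN parts (3 rows):
books.rank | books.amt | parts.dept | parts.score | parts.rank
7 | 4 | hr | 8 | 7
7 | 4 | fin | 6 | 7
9 | 9 | ops | 1 | 9
After WHERE (1 rows):
books.rank | books.amt | parts.dept | parts.score | parts.rank
9 | 9 | ops | 1 | 9
After SELECT (1 rows):
parts.dept | books.amt | parts.score
ops | 9 | 1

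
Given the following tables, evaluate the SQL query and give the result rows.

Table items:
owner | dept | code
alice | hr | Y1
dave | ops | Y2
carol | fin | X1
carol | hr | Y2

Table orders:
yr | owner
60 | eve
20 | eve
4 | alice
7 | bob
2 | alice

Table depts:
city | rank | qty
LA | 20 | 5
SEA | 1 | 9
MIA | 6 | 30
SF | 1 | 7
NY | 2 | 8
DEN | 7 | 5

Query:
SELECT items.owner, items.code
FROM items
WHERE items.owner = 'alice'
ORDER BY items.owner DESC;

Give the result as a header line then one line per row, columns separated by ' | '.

== RESULT ==
items.owner | items.code
alice | Y1

Derivation:
After WHERE (1 rows):
items.owner | items.dept | items.code
alice | hr | Y1
After SELECT (1 rows):
items.owner | items.code
alice | Y1
After ORDER BY (1 rows):
items.owner | items.code
alice | Y1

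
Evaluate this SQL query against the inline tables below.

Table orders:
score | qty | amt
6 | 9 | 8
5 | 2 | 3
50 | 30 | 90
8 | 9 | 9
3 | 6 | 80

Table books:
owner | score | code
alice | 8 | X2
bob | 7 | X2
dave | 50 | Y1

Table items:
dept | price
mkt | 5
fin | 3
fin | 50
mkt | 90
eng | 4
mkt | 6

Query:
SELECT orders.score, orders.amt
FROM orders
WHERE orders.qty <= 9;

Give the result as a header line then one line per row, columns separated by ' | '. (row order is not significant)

After WHERE (4 rows):
orders.score | orders.qty | orders.amt
6 | 9 | 8
5 | 2 | 3
8 | 9 | 9
3 | 6 | 80
After SELECT (4 rows):
orders.score | orders.amt
6 | 8
5 | 3
8 | 9
3 | 80

== RESULT ==
orders.score | orders.amt
6 | 8
5 | 3
8 | 9
3 | 80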